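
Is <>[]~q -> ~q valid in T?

Invalid (countermodel exists)

Tableau for the negation ~(<>[]~q -> ~q):
1. ~(<>[]~q -> ~q), w0
2. <>[]~q, w0
3. q, w0
4. []~q, w1
5. ~q, w1
Accessibility: w0Rw0, w0Rw1, w1Rw1
The negation has an open branch (countermodel exists).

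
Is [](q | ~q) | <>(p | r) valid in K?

Yes, valid

Tableau for the negation ~([](q | ~q) | <>(p | r)):
1. ~([](q | ~q) | <>(p | r)), w0
2. ~[](q | ~q), w0   [~|-rule on 1]
3. ~<>(p | r), w0   [~|-rule on 1]
4. ~(q | ~q), w1   [~[]-rule on 2: fresh world w1, w0Rw1]
5. ~q, w1   [~|-rule on 4]
6. q, w1   [~|-rule on 4]
Accessibility: w0Rw1
Branch closes: q and ~q both at w1.
All branches of the negation close; one closing branch shown above.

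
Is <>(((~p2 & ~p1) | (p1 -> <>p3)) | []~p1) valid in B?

Invalid (countermodel exists)

Tableau for the negation ~<>(((~p2 & ~p1) | (p1 -> <>p3)) | []~p1):
1. ~<>(((~p2 & ~p1) | (p1 -> <>p3)) | []~p1), u
2. ~(((~p2 & ~p1) | (p1 -> <>p3)) | []~p1), u
3. ~((~p2 & ~p1) | (p1 -> <>p3)), u
4. ~[]~p1, u
5. ~(~p2 & ~p1), u
6. ~(p1 -> <>p3), u
7. p1, u
8. ~<>p3, u
9. ~p3, u
10. p1, v
11. ~(((~p2 & ~p1) | (p1 -> <>p3)) | []~p1), v
12. ~((~p2 & ~p1) | (p1 -> <>p3)), v
13. ~[]~p1, v
14. ~(~p2 & ~p1), v
15. ~(p1 -> <>p3), v
16. ~<>p3, v
17. ~p3, v
18. p1, w
19. ~p3, w
Accessibility: uRu, uRv, vRu, vRv, vRw, wRv, wRw
The negation has an open branch (countermodel exists).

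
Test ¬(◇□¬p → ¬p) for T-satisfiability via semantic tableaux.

Satisfiable

1. ¬(◇□¬p → ¬p), u
2. ◇□¬p, u
3. p, u
4. □¬p, v
5. ¬p, v
Accessibility: uRu, uRv, vRv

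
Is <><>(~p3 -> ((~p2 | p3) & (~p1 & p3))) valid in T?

Not valid

Tableau for the negation ~<><>(~p3 -> ((~p2 | p3) & (~p1 & p3))):
1. ~<><>(~p3 -> ((~p2 | p3) & (~p1 & p3))), u
2. ~<>(~p3 -> ((~p2 | p3) & (~p1 & p3))), u   [~<>-rule on 1 via uRu]
3. ~(~p3 -> ((~p2 | p3) & (~p1 & p3))), u   [~<>-rule on 2 via uRu]
4. ~p3, u   [~->-rule on 3]
5. ~((~p2 | p3) & (~p1 & p3)), u   [~->-rule on 3]
6. ~(~p1 & p3), u   [~&-rule on 5 (branches; this branch)]
Accessibility: uRu
The negation has an open branch (countermodel exists).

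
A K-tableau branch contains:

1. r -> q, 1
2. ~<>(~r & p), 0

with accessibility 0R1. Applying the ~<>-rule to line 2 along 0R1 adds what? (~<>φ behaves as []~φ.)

~(~r & p), 1

~<>φ behaves as []~φ: propagate the negated body to each accessible world.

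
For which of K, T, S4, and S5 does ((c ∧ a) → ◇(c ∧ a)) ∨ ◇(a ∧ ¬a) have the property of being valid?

T, S4, S5

T-tableau for the negation ¬(((c ∧ a) → ◇(c ∧ a)) ∨ ◇(a ∧ ¬a)):
1. ¬(((c ∧ a) → ◇(c ∧ a)) ∨ ◇(a ∧ ¬a)), w0
2. ¬((c ∧ a) → ◇(c ∧ a)), w0
3. ¬◇(a ∧ ¬a), w0
4. c ∧ a, w0
5. ¬◇(c ∧ a), w0
6. c, w0
7. a, w0
8. ¬(a ∧ ¬a), w0
9. ¬(c ∧ a), w0
10. ¬a, w0
Accessibility: w0Rw0
Branch closes: a and ¬a both at w0.
Every branch closes (one shown): valid in T, hence also in S4, S5 (every theorem of T is a theorem of S4 and S5).
K-tableau for the negation ¬(((c ∧ a) → ◇(c ∧ a)) ∨ ◇(a ∧ ¬a)):
1. ¬(((c ∧ a) → ◇(c ∧ a)) ∨ ◇(a ∧ ¬a)), w0
2. ¬((c ∧ a) → ◇(c ∧ a)), w0
3. ¬◇(a ∧ ¬a), w0
4. c ∧ a, w0
5. ¬◇(c ∧ a), w0
6. c, w0
7. a, w0
Complete open branch: countermodel on a K-frame, so not valid in K.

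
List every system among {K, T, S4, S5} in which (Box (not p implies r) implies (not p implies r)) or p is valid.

K-tableau for the negation not ((Box (not p implies r) implies (not p implies r)) or p):
1. not ((Box (not p implies r) implies (not p implies r)) or p), w0
2. not (Box (not p implies r) implies (not p implies r)), w0
3. not p, w0
4. Box (not p implies r), w0
5. not (not p implies r), w0
6. not r, w0
Complete open branch: countermodel on a K-frame, so not valid in K.
T-tableau for the negation not ((Box (not p implies r) implies (not p implies r)) or p):
1. not ((Box (not p implies r) implies (not p implies r)) or p), w0
2. not (Box (not p implies r) implies (not p implies r)), w0
3. not p, w0
4. Box (not p implies r), w0
5. not (not p implies r), w0
6. not r, w0
7. not p implies r, w0
8. r, w0
Accessibility: w0Rw0
Branch closes: r and not r both at w0.
Every branch closes (one shown): valid in T, hence also in S4, S5 (every theorem of T is a theorem of S4 and S5).

T, S4, S5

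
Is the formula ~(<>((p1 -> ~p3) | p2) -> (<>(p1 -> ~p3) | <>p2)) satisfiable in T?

Unsatisfiable

1. ~(<>((p1 -> ~p3) | p2) -> (<>(p1 -> ~p3) | <>p2)), 0
2. <>((p1 -> ~p3) | p2), 0   [~->-rule on 1]
3. ~(<>(p1 -> ~p3) | <>p2), 0   [~->-rule on 1]
4. ~<>(p1 -> ~p3), 0   [~|-rule on 3]
5. ~<>p2, 0   [~|-rule on 3]
6. ~(p1 -> ~p3), 0   [~<>-rule on 4 via 0R0]
7. p1, 0   [~->-rule on 6]
8. p3, 0   [~->-rule on 6]
9. ~p2, 0   [~<>-rule on 5 via 0R0]
10. (p1 -> ~p3) | p2, 1   [<>-rule on 2: fresh world 1, 0R1]
11. ~(p1 -> ~p3), 1   [~<>-rule on 4 via 0R1]
12. p1, 1   [~->-rule on 11]
13. p3, 1   [~->-rule on 11]
14. ~p2, 1   [~<>-rule on 5 via 0R1]
15. p1 -> ~p3, 1   [|-rule on 10 (branches; this branch)]
16. ~p3, 1   [->-rule on 15 (branches; this branch)]
Accessibility: 0R0, 0R1, 1R1
Branch closes: p3 and ~p3 both at 1.
(One branch shown.) All branches close.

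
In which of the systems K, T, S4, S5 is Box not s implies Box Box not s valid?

T-tableau for the negation not (Box not s implies Box Box not s):
1. not (Box not s implies Box Box not s), w0
2. Box not s, w0   [neg-implies-rule on 1]
3. not Box Box not s, w0   [neg-implies-rule on 1]
4. not s, w0   [Box-rule on 2 via w0Rw0]
5. not Box not s, w1   [neg-Box-rule on 3: fresh world w1, w0Rw1]
6. not s, w1   [Box-rule on 2 via w0Rw1]
7. s, w2   [neg-Box-rule on 5: fresh world w2, w1Rw2]
Accessibility: w0Rw0, w0Rw1, w1Rw1, w1Rw2, w2Rw2
Complete open branch: countermodel on a T-frame, so not valid in T, nor in K (the same frame is also a K-frame).
S4-tableau for the negation not (Box not s implies Box Box not s):
1. not (Box not s implies Box Box not s), w0
2. Box not s, w0   [neg-implies-rule on 1]
3. not Box Box not s, w0   [neg-implies-rule on 1]
4. not s, w0   [Box-rule on 2 via w0Rw0]
5. not Box not s, w1   [neg-Box-rule on 3: fresh world w1, w0Rw1]
6. not s, w1   [Box-rule on 2 via w0Rw1]
7. s, w2   [neg-Box-rule on 5: fresh world w2, w1Rw2]
8. not s, w2   [Box-rule on 2 via w0Rw2]
Accessibility: w0Rw0, w0Rw1, w0Rw2, w1Rw1, w1Rw2, w2Rw2
Branch closes: s and not s both at w2.
Every branch closes (one shown): valid in S4, hence also in S5 (every theorem of S4 is a theorem of S5).

S4, S5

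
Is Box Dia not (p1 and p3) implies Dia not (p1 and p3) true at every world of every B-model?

Tableau for the negation not (Box Dia not (p1 and p3) implies Dia not (p1 and p3)):
1. not (Box Dia not (p1 and p3) implies Dia not (p1 and p3)), w0
2. Box Dia not (p1 and p3), w0
3. not Dia not (p1 and p3), w0
4. Dia not (p1 and p3), w0
5. p1 and p3, w0
6. p1, w0
7. p3, w0
8. not (p1 and p3), w1
9. Dia not (p1 and p3), w1
10. p1 and p3, w1
11. p1, w1
12. p3, w1
13. not p3, w1
Accessibility: w0Rw0, w0Rw1, w1Rw0, w1Rw1
Branch closes: p3 and not p3 both at w1.
All branches of the negation close; one closing branch shown above.

Valid in B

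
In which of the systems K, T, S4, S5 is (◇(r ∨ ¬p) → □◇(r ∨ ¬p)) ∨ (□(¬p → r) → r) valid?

S5-tableau for the negation ¬((◇(r ∨ ¬p) → □◇(r ∨ ¬p)) ∨ (□(¬p → r) → r)):
1. ¬((◇(r ∨ ¬p) → □◇(r ∨ ¬p)) ∨ (□(¬p → r) → r)), u
2. ¬(◇(r ∨ ¬p) → □◇(r ∨ ¬p)), u
3. ¬(□(¬p → r) → r), u
4. ◇(r ∨ ¬p), u
5. ¬□◇(r ∨ ¬p), u
6. □(¬p → r), u
7. ¬r, u
8. ¬p → r, u
9. p, u
10. r ∨ ¬p, v
11. ¬p → r, v
12. ¬p, v
13. r, v
14. ¬◇(r ∨ ¬p), w
15. ¬p → r, w
16. ¬(r ∨ ¬p), u
17. ¬(r ∨ ¬p), v
18. ¬r, v
19. p, v
Accessibility: uRu, uRv, uRw, vRu, vRv, vRw, wRu, wRv, wRw
Branch closes: r and ¬r both at v.
Every branch closes (one shown): valid in S5.
S4-tableau for the negation ¬((◇(r ∨ ¬p) → □◇(r ∨ ¬p)) ∨ (□(¬p → r) → r)):
1. ¬((◇(r ∨ ¬p) → □◇(r ∨ ¬p)) ∨ (□(¬p → r) → r)), u
2. ¬(◇(r ∨ ¬p) → □◇(r ∨ ¬p)), u
3. ¬(□(¬p → r) → r), u
4. ◇(r ∨ ¬p), u
5. ¬□◇(r ∨ ¬p), u
6. □(¬p → r), u
7. ¬r, u
8. ¬p → r, u
9. p, u
10. r ∨ ¬p, v
11. ¬p → r, v
12. ¬p, v
13. r, v
14. ¬◇(r ∨ ¬p), w
15. ¬p → r, w
16. ¬(r ∨ ¬p), w
17. ¬r, w
18. p, w
Accessibility: uRu, uRv, uRw, vRv, wRw
Complete open branch: countermodel on an S4-frame, so not valid in S4, nor in K, T (the same frame is also a K-frame and a T-frame).

S5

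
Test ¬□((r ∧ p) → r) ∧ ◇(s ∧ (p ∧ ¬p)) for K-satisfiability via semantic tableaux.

1. ¬□((r ∧ p) → r) ∧ ◇(s ∧ (p ∧ ¬p)), 0
2. ¬□((r ∧ p) → r), 0
3. ◇(s ∧ (p ∧ ¬p)), 0
4. ¬((r ∧ p) → r), 1
5. r ∧ p, 1
6. ¬r, 1
7. r, 1
8. p, 1
Accessibility: 0R1
Branch closes: r and ¬r both at 1.
Every branch closes; the branch above is one of them.

No, unsatisfiable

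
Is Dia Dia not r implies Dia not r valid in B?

Invalid (countermodel exists)

Tableau for the negation not (Dia Dia not r implies Dia not r):
1. not (Dia Dia not r implies Dia not r), w0
2. Dia Dia not r, w0
3. not Dia not r, w0
4. r, w0
5. Dia not r, w1
6. r, w1
7. not r, w2
Accessibility: w0Rw0, w0Rw1, w1Rw0, w1Rw1, w1Rw2, w2Rw1, w2Rw2
The negation has an open branch (countermodel exists).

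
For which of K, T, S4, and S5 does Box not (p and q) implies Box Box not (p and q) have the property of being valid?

S4, S5

S4-tableau for the negation not (Box not (p and q) implies Box Box not (p and q)):
1. not (Box not (p and q) implies Box Box not (p and q)), w0
2. Box not (p and q), w0   [neg-implies-rule on 1]
3. not Box Box not (p and q), w0   [neg-implies-rule on 1]
4. not (p and q), w0   [Box-rule on 2 via w0Rw0]
5. not q, w0   [neg-and-rule on 4 (branches; this branch)]
6. not Box not (p and q), w1   [neg-Box-rule on 3: fresh world w1, w0Rw1]
7. not (p and q), w1   [Box-rule on 2 via w0Rw1]
8. not q, w1   [neg-and-rule on 7 (branches; this branch)]
9. p and q, w2   [neg-Box-rule on 6: fresh world w2, w1Rw2]
10. p, w2   [and-rule on 9]
11. q, w2   [and-rule on 9]
12. not (p and q), w2   [Box-rule on 2 via w0Rw2]
13. not q, w2   [neg-and-rule on 12 (branches; this branch)]
Accessibility: w0Rw0, w0Rw1, w0Rw2, w1Rw1, w1Rw2, w2Rw2
Branch closes: q and not q both at w2.
Every branch closes (one shown): valid in S4, hence also in S5 (every theorem of S4 is a theorem of S5).
T-tableau for the negation not (Box not (p and q) implies Box Box not (p and q)):
1. not (Box not (p and q) implies Box Box not (p and q)), w0
2. Box not (p and q), w0   [neg-implies-rule on 1]
3. not Box Box not (p and q), w0   [neg-implies-rule on 1]
4. not (p and q), w0   [Box-rule on 2 via w0Rw0]
5. not q, w0   [neg-and-rule on 4 (branches; this branch)]
6. not Box not (p and q), w1   [neg-Box-rule on 3: fresh world w1, w0Rw1]
7. not (p and q), w1   [Box-rule on 2 via w0Rw1]
8. not q, w1   [neg-and-rule on 7 (branches; this branch)]
9. p and q, w2   [neg-Box-rule on 6: fresh world w2, w1Rw2]
10. p, w2   [and-rule on 9]
11. q, w2   [and-rule on 9]
Accessibility: w0Rw0, w0Rw1, w1Rw1, w1Rw2, w2Rw2
Complete open branch: countermodel on a T-frame, so not valid in T, nor in K (the same frame is also a K-frame).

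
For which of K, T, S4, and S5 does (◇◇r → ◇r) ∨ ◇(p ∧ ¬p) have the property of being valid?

S4, S5

T-tableau for the negation ¬((◇◇r → ◇r) ∨ ◇(p ∧ ¬p)):
1. ¬((◇◇r → ◇r) ∨ ◇(p ∧ ¬p)), 0
2. ¬(◇◇r → ◇r), 0   [¬∨-rule on 1]
3. ¬◇(p ∧ ¬p), 0   [¬∨-rule on 1]
4. ◇◇r, 0   [¬→-rule on 2]
5. ¬◇r, 0   [¬→-rule on 2]
6. ¬(p ∧ ¬p), 0   [¬◇-rule on 3 via 0R0]
7. ¬r, 0   [¬◇-rule on 5 via 0R0]
8. p, 0   [¬∧-rule on 6 (branches; this branch)]
9. ◇r, 1   [◇-rule on 4: fresh world 1, 0R1]
10. ¬(p ∧ ¬p), 1   [¬◇-rule on 3 via 0R1]
11. ¬r, 1   [¬◇-rule on 5 via 0R1]
12. p, 1   [¬∧-rule on 10 (branches; this branch)]
13. r, 2   [◇-rule on 9: fresh world 2, 1R2]
Accessibility: 0R0, 0R1, 1R1, 1R2, 2R2
Complete open branch: countermodel on a T-frame, so not valid in T, nor in K (the same frame is also a K-frame).
S4-tableau for the negation ¬((◇◇r → ◇r) ∨ ◇(p ∧ ¬p)):
1. ¬((◇◇r → ◇r) ∨ ◇(p ∧ ¬p)), 0
2. ¬(◇◇r → ◇r), 0   [¬∨-rule on 1]
3. ¬◇(p ∧ ¬p), 0   [¬∨-rule on 1]
4. ◇◇r, 0   [¬→-rule on 2]
5. ¬◇r, 0   [¬→-rule on 2]
6. ¬(p ∧ ¬p), 0   [¬◇-rule on 3 via 0R0]
7. ¬r, 0   [¬◇-rule on 5 via 0R0]
8. p, 0   [¬∧-rule on 6 (branches; this branch)]
9. ◇r, 1   [◇-rule on 4: fresh world 1, 0R1]
10. ¬(p ∧ ¬p), 1   [¬◇-rule on 3 via 0R1]
11. ¬r, 1   [¬◇-rule on 5 via 0R1]
12. p, 1   [¬∧-rule on 10 (branches; this branch)]
13. r, 2   [◇-rule on 9: fresh world 2, 1R2]
14. ¬(p ∧ ¬p), 2   [¬◇-rule on 3 via 0R2]
15. ¬r, 2   [¬◇-rule on 5 via 0R2]
Accessibility: 0R0, 0R1, 0R2, 1R1, 1R2, 2R2
Branch closes: r and ¬r both at 2.
Every branch closes (one shown): valid in S4, hence also in S5 (every theorem of S4 is a theorem of S5).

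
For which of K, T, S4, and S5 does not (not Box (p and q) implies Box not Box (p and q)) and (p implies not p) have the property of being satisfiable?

S5-tableau for the formula:
1. not (not Box (p and q) implies Box not Box (p and q)) and (p implies not p), u
2. not (not Box (p and q) implies Box not Box (p and q)), u
3. p implies not p, u
4. not Box (p and q), u
5. not Box not Box (p and q), u
6. not p, u
7. not (p and q), v
8. not q, v
9. Box (p and q), w
10. p and q, u
11. p, u
12. q, u
Accessibility: uRu, uRv, uRw, vRu, vRv, vRw, wRu, wRv, wRw
Branch closes: p and not p both at u.
Every branch closes (one shown): unsatisfiable in S5.
S4-tableau for the formula:
1. not (not Box (p and q) implies Box not Box (p and q)) and (p implies not p), u
2. not (not Box (p and q) implies Box not Box (p and q)), u
3. p implies not p, u
4. not Box (p and q), u
5. not Box not Box (p and q), u
6. not p, u
7. not (p and q), v
8. not q, v
9. Box (p and q), w
10. p and q, w
11. p, w
12. q, w
Accessibility: uRu, uRv, uRw, vRv, wRw
Complete open branch: satisfiable in S4, hence also in K, T (this S4-model is also a K-model and a T-model).

K, T, S4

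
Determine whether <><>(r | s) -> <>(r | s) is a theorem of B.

No, not valid

Tableau for the negation ~(<><>(r | s) -> <>(r | s)):
1. ~(<><>(r | s) -> <>(r | s)), 0
2. <><>(r | s), 0
3. ~<>(r | s), 0
4. ~(r | s), 0
5. ~r, 0
6. ~s, 0
7. <>(r | s), 1
8. ~(r | s), 1
9. ~r, 1
10. ~s, 1
11. r | s, 2
12. s, 2
Accessibility: 0R0, 0R1, 1R0, 1R1, 1R2, 2R1, 2R2
The negation has an open branch (countermodel exists).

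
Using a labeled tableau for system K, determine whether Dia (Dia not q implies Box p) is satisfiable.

1. Dia (Dia not q implies Box p), w0
2. Dia not q implies Box p, w1
3. Box p, w1
Accessibility: w0Rw1

Satisfiable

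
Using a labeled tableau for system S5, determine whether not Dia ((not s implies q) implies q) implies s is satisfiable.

1. not Dia ((not s implies q) implies q) implies s, w0
2. s, w0   [implies-rule on 1 (branches; this branch)]
Accessibility: w0Rw0

Satisfiable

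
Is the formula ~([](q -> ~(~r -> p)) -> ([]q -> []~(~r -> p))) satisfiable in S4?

Unsatisfiable

1. ~([](q -> ~(~r -> p)) -> ([]q -> []~(~r -> p))), 0
2. [](q -> ~(~r -> p)), 0
3. ~([]q -> []~(~r -> p)), 0
4. []q, 0
5. ~[]~(~r -> p), 0
6. q -> ~(~r -> p), 0
7. q, 0
8. ~(~r -> p), 0
9. ~r, 0
10. ~p, 0
11. ~r -> p, 1
12. q -> ~(~r -> p), 1
13. q, 1
14. p, 1
15. ~(~r -> p), 1
16. ~r, 1
17. ~p, 1
Accessibility: 0R0, 0R1, 1R1
Branch closes: p and ~p both at 1.
(One branch shown.) All branches close.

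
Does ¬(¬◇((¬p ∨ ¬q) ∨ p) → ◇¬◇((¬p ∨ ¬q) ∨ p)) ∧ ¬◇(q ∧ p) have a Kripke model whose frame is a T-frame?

No, unsatisfiable

1. ¬(¬◇((¬p ∨ ¬q) ∨ p) → ◇¬◇((¬p ∨ ¬q) ∨ p)) ∧ ¬◇(q ∧ p), w0
2. ¬(¬◇((¬p ∨ ¬q) ∨ p) → ◇¬◇((¬p ∨ ¬q) ∨ p)), w0
3. ¬◇(q ∧ p), w0
4. ¬◇((¬p ∨ ¬q) ∨ p), w0
5. ¬◇¬◇((¬p ∨ ¬q) ∨ p), w0
6. ¬(q ∧ p), w0
7. ¬((¬p ∨ ¬q) ∨ p), w0
8. ¬(¬p ∨ ¬q), w0
9. ¬p, w0
10. p, w0
11. q, w0
Accessibility: w0Rw0
Branch closes: p and ¬p both at w0.
All branches of the tableau close; one closing branch shown above.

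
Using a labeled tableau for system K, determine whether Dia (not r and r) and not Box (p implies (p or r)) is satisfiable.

Unsatisfiable

1. Dia (not r and r) and not Box (p implies (p or r)), 0
2. Dia (not r and r), 0
3. not Box (p implies (p or r)), 0
4. not r and r, 1
5. not r, 1
6. r, 1
Accessibility: 0R1
Branch closes: r and not r both at 1.
(One branch shown.) All branches close.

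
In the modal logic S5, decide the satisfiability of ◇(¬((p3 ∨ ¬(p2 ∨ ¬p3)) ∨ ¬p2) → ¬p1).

1. ◇(¬((p3 ∨ ¬(p2 ∨ ¬p3)) ∨ ¬p2) → ¬p1), u
2. ¬((p3 ∨ ¬(p2 ∨ ¬p3)) ∨ ¬p2) → ¬p1, v
3. ¬p1, v
Accessibility: uRu, uRv, vRu, vRv

Satisfiable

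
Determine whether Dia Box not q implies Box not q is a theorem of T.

No, not valid

Tableau for the negation not (Dia Box not q implies Box not q):
1. not (Dia Box not q implies Box not q), w0
2. Dia Box not q, w0
3. not Box not q, w0
4. Box not q, w1
5. not q, w1
6. q, w2
Accessibility: w0Rw0, w0Rw1, w0Rw2, w1Rw1, w2Rw2
The negation has an open branch (countermodel exists).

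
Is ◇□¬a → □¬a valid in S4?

Tableau for the negation ¬(◇□¬a → □¬a):
1. ¬(◇□¬a → □¬a), 0
2. ◇□¬a, 0
3. ¬□¬a, 0
4. □¬a, 1
5. ¬a, 1
6. a, 2
Accessibility: 0R0, 0R1, 0R2, 1R1, 2R2
The negation has an open branch (countermodel exists).

Invalid (countermodel exists)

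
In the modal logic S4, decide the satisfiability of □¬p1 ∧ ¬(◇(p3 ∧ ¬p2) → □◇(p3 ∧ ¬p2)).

1. □¬p1 ∧ ¬(◇(p3 ∧ ¬p2) → □◇(p3 ∧ ¬p2)), 0
2. □¬p1, 0
3. ¬(◇(p3 ∧ ¬p2) → □◇(p3 ∧ ¬p2)), 0
4. ◇(p3 ∧ ¬p2), 0
5. ¬□◇(p3 ∧ ¬p2), 0
6. ¬p1, 0
7. p3 ∧ ¬p2, 1
8. p3, 1
9. ¬p2, 1
10. ¬p1, 1
11. ¬◇(p3 ∧ ¬p2), 2
12. ¬p1, 2
13. ¬(p3 ∧ ¬p2), 2
14. p2, 2
Accessibility: 0R0, 0R1, 0R2, 1R1, 2R2

Satisfiable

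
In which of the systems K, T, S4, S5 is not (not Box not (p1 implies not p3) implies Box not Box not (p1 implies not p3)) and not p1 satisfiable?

K, T, S4

S4-tableau for the formula:
1. not (not Box not (p1 implies not p3) implies Box not Box not (p1 implies not p3)) and not p1, u
2. not (not Box not (p1 implies not p3) implies Box not Box not (p1 implies not p3)), u
3. not p1, u
4. not Box not (p1 implies not p3), u
5. not Box not Box not (p1 implies not p3), u
6. p1 implies not p3, v
7. not p3, v
8. Box not (p1 implies not p3), w
9. not (p1 implies not p3), w
10. p1, w
11. p3, w
Accessibility: uRu, uRv, uRw, vRv, wRw
Complete open branch: satisfiable in S4, hence also in K, T (this S4-model is also a K-model and a T-model).
S5-tableau for the formula:
1. not (not Box not (p1 implies not p3) implies Box not Box not (p1 implies not p3)) and not p1, u
2. not (not Box not (p1 implies not p3) implies Box not Box not (p1 implies not p3)), u
3. not p1, u
4. not Box not (p1 implies not p3), u
5. not Box not Box not (p1 implies not p3), u
6. p1 implies not p3, v
7. not p3, v
8. Box not (p1 implies not p3), w
9. not (p1 implies not p3), u
10. p1, u
11. p3, u
Accessibility: uRu, uRv, uRw, vRu, vRv, vRw, wRu, wRv, wRw
Branch closes: p1 and not p1 both at u.
Every branch closes (one shown): unsatisfiable in S5.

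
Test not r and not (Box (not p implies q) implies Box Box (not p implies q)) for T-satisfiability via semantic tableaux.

Yes, satisfiable

1. not r and not (Box (not p implies q) implies Box Box (not p implies q)), 0
2. not r, 0
3. not (Box (not p implies q) implies Box Box (not p implies q)), 0
4. Box (not p implies q), 0
5. not Box Box (not p implies q), 0
6. not p implies q, 0
7. q, 0
8. not Box (not p implies q), 1
9. not p implies q, 1
10. q, 1
11. not (not p implies q), 2
12. not p, 2
13. not q, 2
Accessibility: 0R0, 0R1, 1R1, 1R2, 2R2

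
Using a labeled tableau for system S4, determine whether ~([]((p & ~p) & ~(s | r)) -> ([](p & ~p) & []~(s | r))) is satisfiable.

Unsatisfiable (every branch closes)

1. ~([]((p & ~p) & ~(s | r)) -> ([](p & ~p) & []~(s | r))), 0
2. []((p & ~p) & ~(s | r)), 0
3. ~([](p & ~p) & []~(s | r)), 0
4. (p & ~p) & ~(s | r), 0
5. p & ~p, 0
6. ~(s | r), 0
7. p, 0
8. ~p, 0
Accessibility: 0R0
Branch closes: p and ~p both at 0.
(One branch shown.) All branches close.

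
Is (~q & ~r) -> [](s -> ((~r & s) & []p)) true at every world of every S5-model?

Invalid (countermodel exists)

Tableau for the negation ~((~q & ~r) -> [](s -> ((~r & s) & []p))):
1. ~((~q & ~r) -> [](s -> ((~r & s) & []p))), w0
2. ~q & ~r, w0
3. ~[](s -> ((~r & s) & []p)), w0
4. ~q, w0
5. ~r, w0
6. ~(s -> ((~r & s) & []p)), w1
7. s, w1
8. ~((~r & s) & []p), w1
9. ~[]p, w1
10. ~p, w2
Accessibility: w0Rw0, w0Rw1, w0Rw2, w1Rw0, w1Rw1, w1Rw2, w2Rw0, w2Rw1, w2Rw2
The negation has an open branch (countermodel exists).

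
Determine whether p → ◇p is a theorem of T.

Valid in T

Tableau for the negation ¬(p → ◇p):
1. ¬(p → ◇p), u
2. p, u   [¬→-rule on 1]
3. ¬◇p, u   [¬→-rule on 1]
4. ¬p, u   [¬◇-rule on 3 via uRu]
Accessibility: uRu
Branch closes: p and ¬p both at u.
All branches of the negation close; one closing branch shown above.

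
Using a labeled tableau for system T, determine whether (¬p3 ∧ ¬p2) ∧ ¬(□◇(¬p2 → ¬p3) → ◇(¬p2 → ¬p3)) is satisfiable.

Unsatisfiable (every branch closes)

1. (¬p3 ∧ ¬p2) ∧ ¬(□◇(¬p2 → ¬p3) → ◇(¬p2 → ¬p3)), w0
2. ¬p3 ∧ ¬p2, w0   [∧-rule on 1]
3. ¬(□◇(¬p2 → ¬p3) → ◇(¬p2 → ¬p3)), w0   [∧-rule on 1]
4. ¬p3, w0   [∧-rule on 2]
5. ¬p2, w0   [∧-rule on 2]
6. □◇(¬p2 → ¬p3), w0   [¬→-rule on 3]
7. ¬◇(¬p2 → ¬p3), w0   [¬→-rule on 3]
8. ◇(¬p2 → ¬p3), w0   [□-rule on 6 via w0Rw0]
9. ¬(¬p2 → ¬p3), w0   [¬◇-rule on 7 via w0Rw0]
10. p3, w0   [¬→-rule on 9]
Accessibility: w0Rw0
Branch closes: p3 and ¬p3 both at w0.
Every branch closes; the branch above is one of them.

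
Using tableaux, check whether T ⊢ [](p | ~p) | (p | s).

Tableau for the negation ~([](p | ~p) | (p | s)):
1. ~([](p | ~p) | (p | s)), u
2. ~[](p | ~p), u   [~|-rule on 1]
3. ~(p | s), u   [~|-rule on 1]
4. ~p, u   [~|-rule on 3]
5. ~s, u   [~|-rule on 3]
6. ~(p | ~p), v   [~[]-rule on 2: fresh world v, uRv]
7. ~p, v   [~|-rule on 6]
8. p, v   [~|-rule on 6]
Accessibility: uRu, uRv, vRv
Branch closes: p and ~p both at v.
Every branch of the negation's tableau closes; the branch above is one of them.

Yes, valid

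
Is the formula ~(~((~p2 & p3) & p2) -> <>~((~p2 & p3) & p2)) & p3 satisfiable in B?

No, unsatisfiable

1. ~(~((~p2 & p3) & p2) -> <>~((~p2 & p3) & p2)) & p3, u
2. ~(~((~p2 & p3) & p2) -> <>~((~p2 & p3) & p2)), u
3. p3, u
4. ~((~p2 & p3) & p2), u
5. ~<>~((~p2 & p3) & p2), u
6. (~p2 & p3) & p2, u
7. ~p2 & p3, u
8. p2, u
9. ~p2, u
Accessibility: uRu
Branch closes: p2 and ~p2 both at u.
(One branch shown.) All branches close.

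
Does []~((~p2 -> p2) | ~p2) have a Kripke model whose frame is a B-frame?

Unsatisfiable

1. []~((~p2 -> p2) | ~p2), 0
2. ~((~p2 -> p2) | ~p2), 0
3. ~(~p2 -> p2), 0
4. p2, 0
5. ~p2, 0
Accessibility: 0R0
Branch closes: p2 and ~p2 both at 0.
(One branch shown.) All branches close.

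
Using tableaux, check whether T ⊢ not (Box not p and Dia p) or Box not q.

Tableau for the negation not (not (Box not p and Dia p) or Box not q):
1. not (not (Box not p and Dia p) or Box not q), w0
2. Box not p and Dia p, w0
3. not Box not q, w0
4. Box not p, w0
5. Dia p, w0
6. not p, w0
7. q, w1
8. not p, w1
9. p, w2
10. not p, w2
Accessibility: w0Rw0, w0Rw1, w0Rw2, w1Rw1, w2Rw2
Branch closes: p and not p both at w2.
Every branch of the negation's tableau closes; the branch above is one of them.

Valid in T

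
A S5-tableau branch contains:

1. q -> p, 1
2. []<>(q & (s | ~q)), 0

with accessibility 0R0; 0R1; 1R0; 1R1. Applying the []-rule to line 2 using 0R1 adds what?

<>(q & (s | ~q)), 1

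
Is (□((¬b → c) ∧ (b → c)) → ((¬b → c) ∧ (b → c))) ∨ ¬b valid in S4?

Valid

Tableau for the negation ¬((□((¬b → c) ∧ (b → c)) → ((¬b → c) ∧ (b → c))) ∨ ¬b):
1. ¬((□((¬b → c) ∧ (b → c)) → ((¬b → c) ∧ (b → c))) ∨ ¬b), 0
2. ¬(□((¬b → c) ∧ (b → c)) → ((¬b → c) ∧ (b → c))), 0
3. b, 0
4. □((¬b → c) ∧ (b → c)), 0
5. ¬((¬b → c) ∧ (b → c)), 0
6. (¬b → c) ∧ (b → c), 0
7. ¬b → c, 0
8. b → c, 0
9. ¬(b → c), 0
10. ¬c, 0
11. c, 0
Accessibility: 0R0
Branch closes: c and ¬c both at 0.
Every branch of the negation's tableau closes; the branch above is one of them.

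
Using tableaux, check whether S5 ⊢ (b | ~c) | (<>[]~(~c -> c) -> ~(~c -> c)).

Tableau for the negation ~((b | ~c) | (<>[]~(~c -> c) -> ~(~c -> c))):
1. ~((b | ~c) | (<>[]~(~c -> c) -> ~(~c -> c))), u
2. ~(b | ~c), u
3. ~(<>[]~(~c -> c) -> ~(~c -> c)), u
4. ~b, u
5. c, u
6. <>[]~(~c -> c), u
7. ~c -> c, u
8. []~(~c -> c), v
9. ~(~c -> c), u
10. ~c, u
Accessibility: uRu, uRv, vRu, vRv
Branch closes: c and ~c both at u.
All branches of the negation close; one closing branch shown above.

Yes, valid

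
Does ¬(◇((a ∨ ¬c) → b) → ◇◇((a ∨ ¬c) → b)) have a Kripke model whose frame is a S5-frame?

1. ¬(◇((a ∨ ¬c) → b) → ◇◇((a ∨ ¬c) → b)), w0
2. ◇((a ∨ ¬c) → b), w0
3. ¬◇◇((a ∨ ¬c) → b), w0
4. ¬◇((a ∨ ¬c) → b), w0
5. ¬((a ∨ ¬c) → b), w0
6. a ∨ ¬c, w0
7. ¬b, w0
8. ¬c, w0
9. (a ∨ ¬c) → b, w1
10. ¬◇((a ∨ ¬c) → b), w1
11. ¬((a ∨ ¬c) → b), w1
12. a ∨ ¬c, w1
13. ¬b, w1
14. ¬(a ∨ ¬c), w1
15. ¬a, w1
16. c, w1
17. ¬c, w1
Accessibility: w0Rw0, w0Rw1, w1Rw0, w1Rw1
Branch closes: c and ¬c both at w1.
All branches of the tableau close; one closing branch shown above.

Unsatisfiable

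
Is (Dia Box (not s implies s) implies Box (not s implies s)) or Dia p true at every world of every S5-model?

Valid in S5

Tableau for the negation not ((Dia Box (not s implies s) implies Box (not s implies s)) or Dia p):
1. not ((Dia Box (not s implies s) implies Box (not s implies s)) or Dia p), w0
2. not (Dia Box (not s implies s) implies Box (not s implies s)), w0
3. not Dia p, w0
4. Dia Box (not s implies s), w0
5. not Box (not s implies s), w0
6. not p, w0
7. Box (not s implies s), w1
8. not p, w1
9. not s implies s, w0
10. not s implies s, w1
11. s, w0
12. s, w1
13. not (not s implies s), w2
14. not s, w2
15. not p, w2
16. not s implies s, w2
17. s, w2
Accessibility: w0Rw0, w0Rw1, w0Rw2, w1Rw0, w1Rw1, w1Rw2, w2Rw0, w2Rw1, w2Rw2
Branch closes: s and not s both at w2.
Every branch of the negation's tableau closes; the branch above is one of them.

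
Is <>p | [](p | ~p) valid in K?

Tableau for the negation ~(<>p | [](p | ~p)):
1. ~(<>p | [](p | ~p)), 0
2. ~<>p, 0   [~|-rule on 1]
3. ~[](p | ~p), 0   [~|-rule on 1]
4. ~(p | ~p), 1   [~[]-rule on 3: fresh world 1, 0R1]
5. ~p, 1   [~|-rule on 4]
6. p, 1   [~|-rule on 4]
Accessibility: 0R1
Branch closes: p and ~p both at 1.
Every branch of the negation's tableau closes; the branch above is one of them.

Valid in K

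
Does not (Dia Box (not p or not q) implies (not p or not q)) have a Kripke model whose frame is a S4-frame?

Yes, satisfiable

1. not (Dia Box (not p or not q) implies (not p or not q)), u
2. Dia Box (not p or not q), u
3. not (not p or not q), u
4. p, u
5. q, u
6. Box (not p or not q), v
7. not p or not q, v
8. not q, v
Accessibility: uRu, uRv, vRv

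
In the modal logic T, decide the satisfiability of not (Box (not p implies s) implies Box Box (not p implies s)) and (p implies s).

Yes, satisfiable

1. not (Box (not p implies s) implies Box Box (not p implies s)) and (p implies s), w0
2. not (Box (not p implies s) implies Box Box (not p implies s)), w0   [and-rule on 1]
3. p implies s, w0   [and-rule on 1]
4. Box (not p implies s), w0   [neg-implies-rule on 2]
5. not Box Box (not p implies s), w0   [neg-implies-rule on 2]
6. not p implies s, w0   [Box-rule on 4 via w0Rw0]
7. s, w0   [implies-rule on 3 (branches; this branch)]
8. not Box (not p implies s), w1   [neg-Box-rule on 5: fresh world w1, w0Rw1]
9. not p implies s, w1   [Box-rule on 4 via w0Rw1]
10. s, w1   [implies-rule on 9 (branches; this branch)]
11. not (not p implies s), w2   [neg-Box-rule on 8: fresh world w2, w1Rw2]
12. not p, w2   [neg-implies-rule on 11]
13. not s, w2   [neg-implies-rule on 11]
Accessibility: w0Rw0, w0Rw1, w1Rw1, w1Rw2, w2Rw2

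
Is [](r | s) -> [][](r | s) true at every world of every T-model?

Tableau for the negation ~([](r | s) -> [][](r | s)):
1. ~([](r | s) -> [][](r | s)), 0
2. [](r | s), 0   [~->-rule on 1]
3. ~[][](r | s), 0   [~->-rule on 1]
4. r | s, 0   [[]-rule on 2 via 0R0]
5. s, 0   [|-rule on 4 (branches; this branch)]
6. ~[](r | s), 1   [~[]-rule on 3: fresh world 1, 0R1]
7. r | s, 1   [[]-rule on 2 via 0R1]
8. s, 1   [|-rule on 7 (branches; this branch)]
9. ~(r | s), 2   [~[]-rule on 6: fresh world 2, 1R2]
10. ~r, 2   [~|-rule on 9]
11. ~s, 2   [~|-rule on 9]
Accessibility: 0R0, 0R1, 1R1, 1R2, 2R2
The negation has an open branch (countermodel exists).

No, not valid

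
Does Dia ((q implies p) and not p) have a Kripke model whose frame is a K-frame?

Satisfiable

1. Dia ((q implies p) and not p), w0
2. (q implies p) and not p, w1
3. q implies p, w1
4. not p, w1
5. not q, w1
Accessibility: w0Rw1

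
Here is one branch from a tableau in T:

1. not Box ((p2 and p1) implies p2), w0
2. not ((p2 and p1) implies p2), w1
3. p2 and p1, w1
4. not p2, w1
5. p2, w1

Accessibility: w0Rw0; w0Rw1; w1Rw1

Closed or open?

Both p2 and not p2 appear at w1.

Yes, closed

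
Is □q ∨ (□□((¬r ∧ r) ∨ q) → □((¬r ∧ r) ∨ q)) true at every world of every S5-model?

Yes, valid

Tableau for the negation ¬(□q ∨ (□□((¬r ∧ r) ∨ q) → □((¬r ∧ r) ∨ q))):
1. ¬(□q ∨ (□□((¬r ∧ r) ∨ q) → □((¬r ∧ r) ∨ q))), 0
2. ¬□q, 0
3. ¬(□□((¬r ∧ r) ∨ q) → □((¬r ∧ r) ∨ q)), 0
4. □□((¬r ∧ r) ∨ q), 0
5. ¬□((¬r ∧ r) ∨ q), 0
6. □((¬r ∧ r) ∨ q), 0
7. (¬r ∧ r) ∨ q, 0
8. q, 0
9. ¬q, 1
10. □((¬r ∧ r) ∨ q), 1
11. (¬r ∧ r) ∨ q, 1
12. ¬r ∧ r, 1
13. ¬r, 1
14. r, 1
Accessibility: 0R0, 0R1, 1R0, 1R1
Branch closes: r and ¬r both at 1.
Every branch of the negation's tableau closes; the branch above is one of them.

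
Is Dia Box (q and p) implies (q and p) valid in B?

Valid in B

Tableau for the negation not (Dia Box (q and p) implies (q and p)):
1. not (Dia Box (q and p) implies (q and p)), 0
2. Dia Box (q and p), 0
3. not (q and p), 0
4. not p, 0
5. Box (q and p), 1
6. q and p, 0
7. q, 0
8. p, 0
Accessibility: 0R0, 0R1, 1R0, 1R1
Branch closes: p and not p both at 0.
Every branch of the negation's tableau closes; the branch above is one of them.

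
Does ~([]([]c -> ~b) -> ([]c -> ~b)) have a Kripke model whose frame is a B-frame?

1. ~([]([]c -> ~b) -> ([]c -> ~b)), 0
2. []([]c -> ~b), 0
3. ~([]c -> ~b), 0
4. []c, 0
5. b, 0
6. []c -> ~b, 0
7. c, 0
8. ~[]c, 0
9. ~c, 1
10. []c -> ~b, 1
11. c, 1
Accessibility: 0R0, 0R1, 1R0, 1R1
Branch closes: c and ~c both at 1.
All branches of the tableau close; one closing branch shown above.

Unsatisfiable (every branch closes)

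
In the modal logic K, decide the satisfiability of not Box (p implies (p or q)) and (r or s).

No, unsatisfiable

1. not Box (p implies (p or q)) and (r or s), w0
2. not Box (p implies (p or q)), w0
3. r or s, w0
4. s, w0
5. not (p implies (p or q)), w1
6. p, w1
7. not (p or q), w1
8. not p, w1
9. not q, w1
Accessibility: w0Rw1
Branch closes: p and not p both at w1.
Every branch closes; the branch above is one of them.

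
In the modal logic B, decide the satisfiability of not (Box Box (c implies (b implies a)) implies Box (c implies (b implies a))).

No, unsatisfiable

1. not (Box Box (c implies (b implies a)) implies Box (c implies (b implies a))), u
2. Box Box (c implies (b implies a)), u
3. not Box (c implies (b implies a)), u
4. Box (c implies (b implies a)), u
5. c implies (b implies a), u
6. b implies a, u
7. a, u
8. not (c implies (b implies a)), v
9. c, v
10. not (b implies a), v
11. b, v
12. not a, v
13. Box (c implies (b implies a)), v
14. c implies (b implies a), v
15. b implies a, v
16. a, v
Accessibility: uRu, uRv, vRu, vRv
Branch closes: a and not a both at v.
All branches of the tableau close; one closing branch shown above.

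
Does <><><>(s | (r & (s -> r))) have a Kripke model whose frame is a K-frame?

1. <><><>(s | (r & (s -> r))), 0
2. <><>(s | (r & (s -> r))), 1
3. <>(s | (r & (s -> r))), 2
4. s | (r & (s -> r)), 3
5. r & (s -> r), 3
6. r, 3
7. s -> r, 3
Accessibility: 0R1, 1R2, 2R3

Yes, satisfiable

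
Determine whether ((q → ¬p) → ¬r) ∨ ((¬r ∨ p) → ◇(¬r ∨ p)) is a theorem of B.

Valid in B

Tableau for the negation ¬(((q → ¬p) → ¬r) ∨ ((¬r ∨ p) → ◇(¬r ∨ p))):
1. ¬(((q → ¬p) → ¬r) ∨ ((¬r ∨ p) → ◇(¬r ∨ p))), u
2. ¬((q → ¬p) → ¬r), u
3. ¬((¬r ∨ p) → ◇(¬r ∨ p)), u
4. q → ¬p, u
5. r, u
6. ¬r ∨ p, u
7. ¬◇(¬r ∨ p), u
8. ¬(¬r ∨ p), u
9. ¬p, u
10. p, u
Accessibility: uRu
Branch closes: p and ¬p both at u.
All branches of the negation close; one closing branch shown above.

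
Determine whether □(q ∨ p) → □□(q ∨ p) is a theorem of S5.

Yes, valid

Tableau for the negation ¬(□(q ∨ p) → □□(q ∨ p)):
1. ¬(□(q ∨ p) → □□(q ∨ p)), u
2. □(q ∨ p), u   [¬→-rule on 1]
3. ¬□□(q ∨ p), u   [¬→-rule on 1]
4. q ∨ p, u   [□-rule on 2 via uRu]
5. p, u   [∨-rule on 4 (branches; this branch)]
6. ¬□(q ∨ p), v   [¬□-rule on 3: fresh world v, uRv]
7. q ∨ p, v   [□-rule on 2 via uRv]
8. p, v   [∨-rule on 7 (branches; this branch)]
9. ¬(q ∨ p), w   [¬□-rule on 6: fresh world w, vRw]
10. ¬q, w   [¬∨-rule on 9]
11. ¬p, w   [¬∨-rule on 9]
12. q ∨ p, w   [□-rule on 2 via uRw]
13. p, w   [∨-rule on 12 (branches; this branch)]
Accessibility: uRu, uRv, uRw, vRu, vRv, vRw, wRu, wRv, wRw
Branch closes: p and ¬p both at w.
Every branch of the negation's tableau closes; the branch above is one of them.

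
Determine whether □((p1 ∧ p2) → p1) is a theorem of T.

Valid in T

Tableau for the negation ¬□((p1 ∧ p2) → p1):
1. ¬□((p1 ∧ p2) → p1), u
2. ¬((p1 ∧ p2) → p1), v
3. p1 ∧ p2, v
4. ¬p1, v
5. p1, v
6. p2, v
Accessibility: uRu, uRv, vRv
Branch closes: p1 and ¬p1 both at v.
All branches of the negation close; one closing branch shown above.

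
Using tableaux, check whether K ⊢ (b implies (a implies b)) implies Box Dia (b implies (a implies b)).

Invalid (countermodel exists)

Tableau for the negation not ((b implies (a implies b)) implies Box Dia (b implies (a implies b))):
1. not ((b implies (a implies b)) implies Box Dia (b implies (a implies b))), u
2. b implies (a implies b), u
3. not Box Dia (b implies (a implies b)), u
4. a implies b, u
5. b, u
6. not Dia (b implies (a implies b)), v
Accessibility: uRv
The negation has an open branch (countermodel exists).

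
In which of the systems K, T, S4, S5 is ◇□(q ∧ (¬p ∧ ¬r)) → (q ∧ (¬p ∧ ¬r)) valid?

S5

S4-tableau for the negation ¬(◇□(q ∧ (¬p ∧ ¬r)) → (q ∧ (¬p ∧ ¬r))):
1. ¬(◇□(q ∧ (¬p ∧ ¬r)) → (q ∧ (¬p ∧ ¬r))), u
2. ◇□(q ∧ (¬p ∧ ¬r)), u
3. ¬(q ∧ (¬p ∧ ¬r)), u
4. ¬(¬p ∧ ¬r), u
5. r, u
6. □(q ∧ (¬p ∧ ¬r)), v
7. q ∧ (¬p ∧ ¬r), v
8. q, v
9. ¬p ∧ ¬r, v
10. ¬p, v
11. ¬r, v
Accessibility: uRu, uRv, vRv
Complete open branch: countermodel on an S4-frame, so not valid in S4, nor in K, T (the same frame is also a K-frame and a T-frame).
S5-tableau for the negation ¬(◇□(q ∧ (¬p ∧ ¬r)) → (q ∧ (¬p ∧ ¬r))):
1. ¬(◇□(q ∧ (¬p ∧ ¬r)) → (q ∧ (¬p ∧ ¬r))), u
2. ◇□(q ∧ (¬p ∧ ¬r)), u
3. ¬(q ∧ (¬p ∧ ¬r)), u
4. ¬(¬p ∧ ¬r), u
5. r, u
6. □(q ∧ (¬p ∧ ¬r)), v
7. q ∧ (¬p ∧ ¬r), u
8. q, u
9. ¬p ∧ ¬r, u
10. ¬p, u
11. ¬r, u
Accessibility: uRu, uRv, vRu, vRv
Branch closes: r and ¬r both at u.
Every branch closes (one shown): valid in S5.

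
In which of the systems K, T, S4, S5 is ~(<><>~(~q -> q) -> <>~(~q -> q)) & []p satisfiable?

K, T

S4-tableau for the formula:
1. ~(<><>~(~q -> q) -> <>~(~q -> q)) & []p, 0
2. ~(<><>~(~q -> q) -> <>~(~q -> q)), 0
3. []p, 0
4. <><>~(~q -> q), 0
5. ~<>~(~q -> q), 0
6. p, 0
7. ~q -> q, 0
8. q, 0
9. <>~(~q -> q), 1
10. p, 1
11. ~q -> q, 1
12. q, 1
13. ~(~q -> q), 2
14. ~q, 2
15. p, 2
16. ~q -> q, 2
17. q, 2
Accessibility: 0R0, 0R1, 0R2, 1R1, 1R2, 2R2
Branch closes: q and ~q both at 2.
Every branch closes (one shown): unsatisfiable in S4, hence also in S5 (every S5-frame is an S4-frame).
T-tableau for the formula:
1. ~(<><>~(~q -> q) -> <>~(~q -> q)) & []p, 0
2. ~(<><>~(~q -> q) -> <>~(~q -> q)), 0
3. []p, 0
4. <><>~(~q -> q), 0
5. ~<>~(~q -> q), 0
6. p, 0
7. ~q -> q, 0
8. q, 0
9. <>~(~q -> q), 1
10. p, 1
11. ~q -> q, 1
12. q, 1
13. ~(~q -> q), 2
14. ~q, 2
Accessibility: 0R0, 0R1, 1R1, 1R2, 2R2
Complete open branch: satisfiable in T, hence also in K (this T-model is also a K-model).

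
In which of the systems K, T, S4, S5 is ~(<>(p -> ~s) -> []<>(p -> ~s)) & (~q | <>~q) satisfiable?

K, T, S4

S4-tableau for the formula:
1. ~(<>(p -> ~s) -> []<>(p -> ~s)) & (~q | <>~q), 0
2. ~(<>(p -> ~s) -> []<>(p -> ~s)), 0
3. ~q | <>~q, 0
4. <>(p -> ~s), 0
5. ~[]<>(p -> ~s), 0
6. <>~q, 0
7. p -> ~s, 1
8. ~s, 1
9. ~<>(p -> ~s), 2
10. ~(p -> ~s), 2
11. p, 2
12. s, 2
13. ~q, 3
Accessibility: 0R0, 0R1, 0R2, 0R3, 1R1, 2R2, 3R3
Complete open branch: satisfiable in S4, hence also in K, T (this S4-model is also a K-model and a T-model).
S5-tableau for the formula:
1. ~(<>(p -> ~s) -> []<>(p -> ~s)) & (~q | <>~q), 0
2. ~(<>(p -> ~s) -> []<>(p -> ~s)), 0
3. ~q | <>~q, 0
4. <>(p -> ~s), 0
5. ~[]<>(p -> ~s), 0
6. <>~q, 0
7. p -> ~s, 1
8. ~s, 1
9. ~<>(p -> ~s), 2
10. ~(p -> ~s), 0
11. p, 0
12. s, 0
13. ~(p -> ~s), 1
14. p, 1
15. s, 1
Accessibility: 0R0, 0R1, 0R2, 1R0, 1R1, 1R2, 2R0, 2R1, 2R2
Branch closes: s and ~s both at 1.
Every branch closes (one shown): unsatisfiable in S5.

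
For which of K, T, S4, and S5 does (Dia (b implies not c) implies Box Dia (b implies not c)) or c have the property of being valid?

S5

S5-tableau for the negation not ((Dia (b implies not c) implies Box Dia (b implies not c)) or c):
1. not ((Dia (b implies not c) implies Box Dia (b implies not c)) or c), 0
2. not (Dia (b implies not c) implies Box Dia (b implies not c)), 0
3. not c, 0
4. Dia (b implies not c), 0
5. not Box Dia (b implies not c), 0
6. b implies not c, 1
7. not c, 1
8. not Dia (b implies not c), 2
9. not (b implies not c), 0
10. b, 0
11. c, 0
Accessibility: 0R0, 0R1, 0R2, 1R0, 1R1, 1R2, 2R0, 2R1, 2R2
Branch closes: c and not c both at 0.
Every branch closes (one shown): valid in S5.
S4-tableau for the negation not ((Dia (b implies not c) implies Box Dia (b implies not c)) or c):
1. not ((Dia (b implies not c) implies Box Dia (b implies not c)) or c), 0
2. not (Dia (b implies not c) implies Box Dia (b implies not c)), 0
3. not c, 0
4. Dia (b implies not c), 0
5. not Box Dia (b implies not c), 0
6. b implies not c, 1
7. not c, 1
8. not Dia (b implies not c), 2
9. not (b implies not c), 2
10. b, 2
11. c, 2
Accessibility: 0R0, 0R1, 0R2, 1R1, 2R2
Complete open branch: countermodel on an S4-frame, so not valid in S4, nor in K, T (the same frame is also a K-frame and a T-frame).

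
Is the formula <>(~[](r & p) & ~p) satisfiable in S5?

1. <>(~[](r & p) & ~p), u
2. ~[](r & p) & ~p, v   [<>-rule on 1: fresh world v, uRv]
3. ~[](r & p), v   [&-rule on 2]
4. ~p, v   [&-rule on 2]
5. ~(r & p), w   [~[]-rule on 3: fresh world w, vRw]
6. ~p, w   [~&-rule on 5 (branches; this branch)]
Accessibility: uRu, uRv, uRw, vRu, vRv, vRw, wRu, wRv, wRw

Yes, satisfiable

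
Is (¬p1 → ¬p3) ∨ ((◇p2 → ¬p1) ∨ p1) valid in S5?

Tableau for the negation ¬((¬p1 → ¬p3) ∨ ((◇p2 → ¬p1) ∨ p1)):
1. ¬((¬p1 → ¬p3) ∨ ((◇p2 → ¬p1) ∨ p1)), 0
2. ¬(¬p1 → ¬p3), 0
3. ¬((◇p2 → ¬p1) ∨ p1), 0
4. ¬p1, 0
5. p3, 0
6. ¬(◇p2 → ¬p1), 0
7. ◇p2, 0
8. p1, 0
Accessibility: 0R0
Branch closes: p1 and ¬p1 both at 0.
Every branch of the negation's tableau closes; the branch above is one of them.

Valid in S5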